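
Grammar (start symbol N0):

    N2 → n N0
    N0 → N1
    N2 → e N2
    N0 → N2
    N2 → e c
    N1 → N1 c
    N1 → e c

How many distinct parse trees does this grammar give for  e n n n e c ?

Parse trees for e n n n e c:
  [N0 [N2 e [N2 n [N0 [N2 n [N0 [N2 n [N0 [N1 e c]]]]]]]]]
  [N0 [N2 e [N2 n [N0 [N2 n [N0 [N2 n [N0 [N2 e c]]]]]]]]]

2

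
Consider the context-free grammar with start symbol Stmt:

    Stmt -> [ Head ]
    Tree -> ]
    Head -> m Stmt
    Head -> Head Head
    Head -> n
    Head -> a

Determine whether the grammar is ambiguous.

Ambiguous

Witness: [ a a a ]

Derivation 1: Stmt ⇒ [ Head ] ⇒ [ Head Head ] ⇒ [ Head Head Head ] ⇒ [ a Head Head ] ⇒ [ a a Head ] ⇒ [ a a a ]
Derivation 2: Stmt ⇒ [ Head ] ⇒ [ Head Head ] ⇒ [ a Head ] ⇒ [ a Head Head ] ⇒ [ a a Head ] ⇒ [ a a a ]

Two distinct leftmost derivations for the same string.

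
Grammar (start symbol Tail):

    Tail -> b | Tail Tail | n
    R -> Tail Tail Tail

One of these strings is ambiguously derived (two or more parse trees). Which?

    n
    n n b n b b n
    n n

n n b n b b n

n: 1 tree
n n b n b b n: 132 trees
n n: 1 tree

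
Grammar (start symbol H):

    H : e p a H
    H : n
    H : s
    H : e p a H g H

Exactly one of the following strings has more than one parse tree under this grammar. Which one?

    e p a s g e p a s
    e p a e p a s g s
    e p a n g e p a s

e p a e p a s g s

e p a s g e p a s: 1 tree
e p a e p a s g s: 2 trees
e p a n g e p a s: 1 tree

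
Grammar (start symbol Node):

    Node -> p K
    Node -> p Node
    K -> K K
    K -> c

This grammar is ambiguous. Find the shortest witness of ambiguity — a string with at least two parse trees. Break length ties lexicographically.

length 2: no string has ≥2 trees
length 3: no string has ≥2 trees
length 4: p c c c has 2 parse trees

Two derivations of p c c c:
  Node ⇒ p K ⇒ p K K ⇒ p K K K ⇒ p c K K ⇒ p c c K ⇒ p c c c
  Node ⇒ p K ⇒ p K K ⇒ p c K ⇒ p c K K ⇒ p c c K ⇒ p c c c

p c c c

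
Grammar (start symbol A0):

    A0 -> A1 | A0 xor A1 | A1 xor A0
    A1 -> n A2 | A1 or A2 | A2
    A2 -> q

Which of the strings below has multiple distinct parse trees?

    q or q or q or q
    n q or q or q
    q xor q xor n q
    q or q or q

q or q or q or q: 1 tree
n q or q or q: 1 tree
q xor q xor n q: 4 trees
q or q or q: 1 tree

q xor q xor n q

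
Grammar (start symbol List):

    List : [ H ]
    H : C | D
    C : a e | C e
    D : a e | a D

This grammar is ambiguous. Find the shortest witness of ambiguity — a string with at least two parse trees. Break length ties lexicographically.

[ a e ]

length 4: [ a e ] has 2 parse trees

Two derivations of [ a e ]:
  List ⇒ [ H ] ⇒ [ C ] ⇒ [ a e ]
  List ⇒ [ H ] ⇒ [ D ] ⇒ [ a e ]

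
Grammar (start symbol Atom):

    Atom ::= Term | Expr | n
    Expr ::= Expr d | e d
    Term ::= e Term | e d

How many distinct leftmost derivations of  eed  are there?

Parse trees for eed:
  [Atom [Term e [Term e d]]]

1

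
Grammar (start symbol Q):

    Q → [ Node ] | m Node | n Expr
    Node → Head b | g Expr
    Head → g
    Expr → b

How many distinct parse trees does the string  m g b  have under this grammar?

Parse trees for m g b:
  [Q m [Node [Head g] b]]
  [Q m [Node g [Expr b]]]

2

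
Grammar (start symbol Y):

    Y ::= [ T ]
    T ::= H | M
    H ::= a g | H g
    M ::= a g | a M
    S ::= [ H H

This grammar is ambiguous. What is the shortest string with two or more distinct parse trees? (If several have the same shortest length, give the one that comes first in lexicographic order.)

length 4: [ a g ] has 2 parse trees

Two derivations of [ a g ]:
  Y ⇒ [ T ] ⇒ [ H ] ⇒ [ a g ]
  Y ⇒ [ T ] ⇒ [ M ] ⇒ [ a g ]

[ a g ]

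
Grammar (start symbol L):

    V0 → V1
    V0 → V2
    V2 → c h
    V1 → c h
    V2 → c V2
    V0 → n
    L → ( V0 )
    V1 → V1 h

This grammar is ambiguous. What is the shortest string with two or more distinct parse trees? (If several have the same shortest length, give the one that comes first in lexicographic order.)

( c h )

length 3: no string has ≥2 trees
length 4: ( c h ) has 2 parse trees

Two derivations of ( c h ):
  L ⇒ ( V0 ) ⇒ ( V1 ) ⇒ ( c h )
  L ⇒ ( V0 ) ⇒ ( V2 ) ⇒ ( c h )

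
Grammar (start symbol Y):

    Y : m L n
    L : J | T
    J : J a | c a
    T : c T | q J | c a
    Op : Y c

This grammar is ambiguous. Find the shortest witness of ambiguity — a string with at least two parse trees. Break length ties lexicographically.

m c a n

length 4: m c a n has 2 parse trees

Two derivations of m c a n:
  Y ⇒ m L n ⇒ m J n ⇒ m c a n
  Y ⇒ m L n ⇒ m T n ⇒ m c a n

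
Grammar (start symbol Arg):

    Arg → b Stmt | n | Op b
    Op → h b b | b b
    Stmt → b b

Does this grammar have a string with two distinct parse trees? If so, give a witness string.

Witness: b b b

Derivation 1: Arg ⇒ b Stmt ⇒ b b b
Derivation 2: Arg ⇒ Op b ⇒ b b b

Two distinct leftmost derivations for the same string.

Ambiguous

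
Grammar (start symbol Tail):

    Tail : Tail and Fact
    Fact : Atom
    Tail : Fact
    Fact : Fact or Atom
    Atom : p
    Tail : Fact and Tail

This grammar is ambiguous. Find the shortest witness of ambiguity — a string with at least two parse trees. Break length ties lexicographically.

length 1: no string has ≥2 trees
length 3: p and p has 2 parse trees

Two derivations of p and p:
  Tail ⇒ Tail and Fact ⇒ Fact and Fact ⇒ Atom and Fact ⇒ p and Fact ⇒ p and Atom ⇒ p and p
  Tail ⇒ Fact and Tail ⇒ Atom and Tail ⇒ p and Tail ⇒ p and Fact ⇒ p and Atom ⇒ p and p

p and p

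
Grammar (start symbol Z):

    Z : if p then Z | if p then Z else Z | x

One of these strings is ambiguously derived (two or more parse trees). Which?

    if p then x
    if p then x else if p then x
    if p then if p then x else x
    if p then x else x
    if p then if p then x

if p then x: 1 tree
if p then x else if p then x: 1 tree
if p then if p then x else x: 2 trees
if p then x else x: 1 tree
if p then if p then x: 1 tree

if p then if p then x else x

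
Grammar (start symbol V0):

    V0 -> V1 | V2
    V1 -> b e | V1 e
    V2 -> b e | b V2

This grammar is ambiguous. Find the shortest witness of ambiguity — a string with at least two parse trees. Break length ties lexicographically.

length 2: b e has 2 parse trees

Two derivations of b e:
  V0 ⇒ V1 ⇒ b e
  V0 ⇒ V2 ⇒ b e

b e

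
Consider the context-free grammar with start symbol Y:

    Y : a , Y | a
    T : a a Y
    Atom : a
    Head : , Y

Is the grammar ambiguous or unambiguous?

Unambiguous

Only Y is reachable from Y; ignoring the rest: Right-recursive list with a separator: after each atom, whether the separator follows determines the rule. One parse per string.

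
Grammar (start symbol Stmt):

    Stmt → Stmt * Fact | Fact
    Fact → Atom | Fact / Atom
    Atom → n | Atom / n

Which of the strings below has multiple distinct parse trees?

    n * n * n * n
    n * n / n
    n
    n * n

n * n * n * n: 1 tree
n * n / n: 2 trees
n: 1 tree
n * n: 1 tree

n * n / n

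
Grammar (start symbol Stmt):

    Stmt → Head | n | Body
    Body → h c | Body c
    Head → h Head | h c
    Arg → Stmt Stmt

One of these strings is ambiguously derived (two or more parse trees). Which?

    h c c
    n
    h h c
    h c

h c c: 1 tree
n: 1 tree
h h c: 1 tree
h c: 2 trees

h c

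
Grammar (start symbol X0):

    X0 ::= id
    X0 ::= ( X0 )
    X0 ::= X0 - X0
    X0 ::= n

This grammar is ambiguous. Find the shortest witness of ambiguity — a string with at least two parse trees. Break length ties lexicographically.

length 1: no string has ≥2 trees
length 3: no string has ≥2 trees
length 5: id - id - id has 2 parse trees

Two derivations of id - id - id:
  X0 ⇒ X0 - X0 ⇒ id - X0 ⇒ id - X0 - X0 ⇒ id - id - X0 ⇒ id - id - id
  X0 ⇒ X0 - X0 ⇒ X0 - X0 - X0 ⇒ id - X0 - X0 ⇒ id - id - X0 ⇒ id - id - id

id - id - id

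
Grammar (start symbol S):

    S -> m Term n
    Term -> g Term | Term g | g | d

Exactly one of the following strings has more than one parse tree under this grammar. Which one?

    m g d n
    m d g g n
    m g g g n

m g d n: 1 tree
m d g g n: 1 tree
m g g g n: 4 trees

m g g g n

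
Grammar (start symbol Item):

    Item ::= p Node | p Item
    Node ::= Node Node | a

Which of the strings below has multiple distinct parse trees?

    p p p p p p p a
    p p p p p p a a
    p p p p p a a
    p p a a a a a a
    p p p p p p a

p p p p p p p a: 1 tree
p p p p p p a a: 1 tree
p p p p p a a: 1 tree
p p a a a a a a: 42 trees
p p p p p p a: 1 tree

p p a a a a a a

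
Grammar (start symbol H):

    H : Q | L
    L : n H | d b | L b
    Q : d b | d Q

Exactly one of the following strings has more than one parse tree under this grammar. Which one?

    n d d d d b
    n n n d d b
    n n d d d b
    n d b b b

n d b b b

n d d d d b: 1 tree
n n n d d b: 1 tree
n n d d d b: 1 tree
n d b b b: 4 trees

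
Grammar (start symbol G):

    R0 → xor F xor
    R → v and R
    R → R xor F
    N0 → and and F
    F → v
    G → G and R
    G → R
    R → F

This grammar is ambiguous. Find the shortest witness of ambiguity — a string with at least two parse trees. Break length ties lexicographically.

v and v

length 1: no string has ≥2 trees
length 3: v and v has 2 parse trees

Two derivations of v and v:
  G ⇒ G and R ⇒ R and R ⇒ F and R ⇒ v and R ⇒ v and F ⇒ v and v
  G ⇒ R ⇒ v and R ⇒ v and F ⇒ v and v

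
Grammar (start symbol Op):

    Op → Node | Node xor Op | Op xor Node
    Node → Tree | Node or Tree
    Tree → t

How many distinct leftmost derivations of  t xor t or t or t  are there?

Parse trees for t xor t or t or t:
  [Op [Node [Tree t]] xor [Op [Node [Node [Node [Tree t]] or [Tree t]] or [Tree t]]]]
  [Op [Op [Node [Tree t]]] xor [Node [Node [Node [Tree t]] or [Tree t]] or [Tree t]]]

2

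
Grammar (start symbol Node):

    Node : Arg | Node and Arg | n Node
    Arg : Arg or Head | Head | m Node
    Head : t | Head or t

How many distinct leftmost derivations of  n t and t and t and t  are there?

4

Parse trees for n t and t and t and t:
  [Node [Node [Node [Node n [Node [Arg [Head t]]]] and [Arg [Head t]]] and [Arg [Head t]]] and [Arg [Head t]]]
  [Node [Node [Node n [Node [Node [Arg [Head t]]] and [Arg [Head t]]]] and [Arg [Head t]]] and [Arg [Head t]]]
  [Node [Node n [Node [Node [Node [Arg [Head t]]] and [Arg [Head t]]] and [Arg [Head t]]]] and [Arg [Head t]]]
  [Node n [Node [Node [Node [Node [Arg [Head t]]] and [Arg [Head t]]] and [Arg [Head t]]] and [Arg [Head t]]]]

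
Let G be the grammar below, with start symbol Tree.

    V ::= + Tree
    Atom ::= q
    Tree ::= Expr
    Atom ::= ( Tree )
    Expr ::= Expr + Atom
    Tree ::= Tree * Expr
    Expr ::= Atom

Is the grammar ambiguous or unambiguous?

Unambiguous

Only Tree, Expr, Atom are reachable from Tree; ignoring the rest: Tree → Tree * Expr | Expr  ;  Expr → Expr + Atom | Atom  — a left-associative chain with Atom at the bottom. Each string factors uniquely by precedence.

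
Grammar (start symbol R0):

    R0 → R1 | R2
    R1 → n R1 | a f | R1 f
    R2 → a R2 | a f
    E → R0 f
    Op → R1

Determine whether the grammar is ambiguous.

Ambiguous

Witness: a f

Derivation 1: R0 ⇒ R1 ⇒ a f
Derivation 2: R0 ⇒ R2 ⇒ a f

Two distinct leftmost derivations for the same string.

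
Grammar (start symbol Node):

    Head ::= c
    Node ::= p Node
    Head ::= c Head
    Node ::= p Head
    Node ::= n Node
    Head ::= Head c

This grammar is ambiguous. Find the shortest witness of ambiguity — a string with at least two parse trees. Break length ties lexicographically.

p c c

length 2: no string has ≥2 trees
length 3: p c c has 2 parse trees

Two derivations of p c c:
  Node ⇒ p Head ⇒ p c Head ⇒ p c c
  Node ⇒ p Head ⇒ p Head c ⇒ p c c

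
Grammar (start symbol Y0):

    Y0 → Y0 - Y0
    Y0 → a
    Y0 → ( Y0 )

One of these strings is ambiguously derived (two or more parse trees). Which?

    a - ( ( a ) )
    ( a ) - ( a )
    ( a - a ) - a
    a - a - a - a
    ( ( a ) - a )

a - ( ( a ) ): 1 tree
( a ) - ( a ): 1 tree
( a - a ) - a: 1 tree
a - a - a - a: 5 trees
( ( a ) - a ): 1 tree

a - a - a - a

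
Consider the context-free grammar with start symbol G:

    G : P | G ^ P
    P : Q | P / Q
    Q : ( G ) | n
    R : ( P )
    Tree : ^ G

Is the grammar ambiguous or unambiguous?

Unambiguous

Only G, P, Q are reachable from G; ignoring the rest: G → G ^ P | P  ;  P → P / Q | Q  — a left-associative chain with Q at the bottom. Each string factors uniquely by precedence.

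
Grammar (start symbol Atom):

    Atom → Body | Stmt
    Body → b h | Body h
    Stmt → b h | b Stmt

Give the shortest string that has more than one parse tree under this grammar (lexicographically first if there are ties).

b h

length 2: b h has 2 parse trees

Two derivations of b h:
  Atom ⇒ Body ⇒ b h
  Atom ⇒ Stmt ⇒ b h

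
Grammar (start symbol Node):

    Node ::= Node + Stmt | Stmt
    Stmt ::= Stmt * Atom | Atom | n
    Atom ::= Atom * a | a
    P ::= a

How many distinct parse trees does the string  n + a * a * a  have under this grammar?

Parse trees for n + a * a * a:
  [Node [Node [Stmt n]] + [Stmt [Stmt [Atom a]] * [Atom [Atom a] * a]]]
  [Node [Node [Stmt n]] + [Stmt [Stmt [Stmt [Atom a]] * [Atom a]] * [Atom a]]]
  [Node [Node [Stmt n]] + [Stmt [Stmt [Atom [Atom a] * a]] * [Atom a]]]
  [Node [Node [Stmt n]] + [Stmt [Atom [Atom [Atom a] * a] * a]]]

4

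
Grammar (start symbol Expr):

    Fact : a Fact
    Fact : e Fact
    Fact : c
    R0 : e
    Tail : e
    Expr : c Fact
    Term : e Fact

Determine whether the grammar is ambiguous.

Unambiguous

Only Expr, Fact are reachable from Expr; ignoring the rest: The reachable rules are right-linear with at most one rule per (nonterminal, next-terminal) pair. Each input token forces the next rule, so parsing is deterministic.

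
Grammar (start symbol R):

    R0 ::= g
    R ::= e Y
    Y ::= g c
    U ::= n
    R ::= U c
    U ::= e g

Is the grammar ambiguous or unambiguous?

Ambiguous

Witness: e g c

Derivation 1: R ⇒ e Y ⇒ e g c
Derivation 2: R ⇒ U c ⇒ e g c

Two distinct leftmost derivations for the same string.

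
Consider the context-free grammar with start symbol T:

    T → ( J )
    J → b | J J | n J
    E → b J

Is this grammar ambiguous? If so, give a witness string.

Witness: ( b b b )

Derivation 1: T ⇒ ( J ) ⇒ ( J J ) ⇒ ( b J ) ⇒ ( b J J ) ⇒ ( b b J ) ⇒ ( b b b )
Derivation 2: T ⇒ ( J ) ⇒ ( J J ) ⇒ ( J J J ) ⇒ ( b J J ) ⇒ ( b b J ) ⇒ ( b b b )

Two distinct leftmost derivations for the same string.

Ambiguous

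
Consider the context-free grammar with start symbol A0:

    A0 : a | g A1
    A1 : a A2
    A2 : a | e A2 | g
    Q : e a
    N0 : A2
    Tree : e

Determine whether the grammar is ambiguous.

Unambiguous

(Q, N0, Tree are unreachable from A0, so their rules don't affect L(A0).) Each reachable nonterminal has at most one production per leading terminal, and all productions are right-linear; the derivation is determined token-by-token.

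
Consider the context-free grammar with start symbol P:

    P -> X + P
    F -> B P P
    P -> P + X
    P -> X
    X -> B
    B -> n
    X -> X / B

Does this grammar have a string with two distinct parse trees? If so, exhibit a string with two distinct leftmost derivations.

Witness: n + n

Derivation 1: P ⇒ X + P ⇒ B + P ⇒ n + P ⇒ n + X ⇒ n + B ⇒ n + n
Derivation 2: P ⇒ P + X ⇒ X + X ⇒ B + X ⇒ n + X ⇒ n + B ⇒ n + n

Two distinct leftmost derivations for the same string.

Ambiguous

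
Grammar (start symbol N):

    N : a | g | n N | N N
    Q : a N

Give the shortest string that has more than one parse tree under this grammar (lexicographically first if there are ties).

length 1: no string has ≥2 trees
length 2: no string has ≥2 trees
length 3: a a a has 2 parse trees

Two derivations of a a a:
  N ⇒ N N ⇒ a N ⇒ a N N ⇒ a a N ⇒ a a a
  N ⇒ N N ⇒ N N N ⇒ a N N ⇒ a a N ⇒ a a a

a a a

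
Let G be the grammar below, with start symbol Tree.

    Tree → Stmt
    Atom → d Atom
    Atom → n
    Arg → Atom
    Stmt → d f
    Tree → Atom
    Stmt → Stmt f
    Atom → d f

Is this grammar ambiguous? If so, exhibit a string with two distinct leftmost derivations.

Witness: d f

Derivation 1: Tree ⇒ Stmt ⇒ d f
Derivation 2: Tree ⇒ Atom ⇒ d f

Two distinct leftmost derivations for the same string.

Ambiguous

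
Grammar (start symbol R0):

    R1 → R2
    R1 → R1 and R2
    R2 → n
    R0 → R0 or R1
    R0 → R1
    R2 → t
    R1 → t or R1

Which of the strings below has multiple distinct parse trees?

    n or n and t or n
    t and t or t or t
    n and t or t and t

t and t or t or t

n or n and t or n: 1 tree
t and t or t or t: 2 trees
n and t or t and t: 1 tree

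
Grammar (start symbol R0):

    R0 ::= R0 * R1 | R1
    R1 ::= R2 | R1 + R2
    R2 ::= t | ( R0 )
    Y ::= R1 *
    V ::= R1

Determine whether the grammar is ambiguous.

Unambiguous

Only R0, R1, R2 are reachable from R0; ignoring the rest: R0 → R0 * R1 | R1  ;  R1 → R1 + R2 | R2  — a left-associative chain with R2 at the bottom. Each string factors uniquely by precedence.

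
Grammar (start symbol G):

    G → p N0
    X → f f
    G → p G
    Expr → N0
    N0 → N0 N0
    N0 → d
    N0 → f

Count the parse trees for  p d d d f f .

14

Parse trees for p d d d f f (showing first 6 of 14):
  [G p [N0 [N0 d] [N0 [N0 d] [N0 [N0 d] [N0 [N0 f] [N0 f]]]]]]
  [G p [N0 [N0 d] [N0 [N0 d] [N0 [N0 [N0 d] [N0 f]] [N0 f]]]]]
  [G p [N0 [N0 d] [N0 [N0 [N0 d] [N0 d]] [N0 [N0 f] [N0 f]]]]]
  [G p [N0 [N0 d] [N0 [N0 [N0 d] [N0 [N0 d] [N0 f]]] [N0 f]]]]
  [G p [N0 [N0 d] [N0 [N0 [N0 [N0 d] [N0 d]] [N0 f]] [N0 f]]]]
  [G p [N0 [N0 [N0 d] [N0 d]] [N0 [N0 d] [N0 [N0 f] [N0 f]]]]]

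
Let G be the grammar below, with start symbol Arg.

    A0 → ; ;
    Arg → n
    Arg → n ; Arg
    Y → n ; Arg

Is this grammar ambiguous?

Unambiguous

(A0, Y are unreachable from Arg, so their rules don't affect L(Arg).) The reachable grammar is A → atom sep A | atom. Each atom is followed by either the separator (recurse) or end-of-string (stop) — no choice point.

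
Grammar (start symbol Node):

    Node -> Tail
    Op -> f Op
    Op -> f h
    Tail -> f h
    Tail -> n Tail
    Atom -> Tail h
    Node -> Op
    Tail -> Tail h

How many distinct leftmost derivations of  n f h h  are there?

Parse trees for n f h h:
  [Node [Tail n [Tail [Tail f h] h]]]
  [Node [Tail [Tail n [Tail f h]] h]]

2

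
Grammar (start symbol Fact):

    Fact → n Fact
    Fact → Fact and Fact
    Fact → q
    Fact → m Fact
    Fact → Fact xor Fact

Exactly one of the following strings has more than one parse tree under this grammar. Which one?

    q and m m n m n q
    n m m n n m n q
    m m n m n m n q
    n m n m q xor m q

q and m m n m n q: 1 tree
n m m n n m n q: 1 tree
m m n m n m n q: 1 tree
n m n m q xor m q: 5 trees

n m n m q xor m q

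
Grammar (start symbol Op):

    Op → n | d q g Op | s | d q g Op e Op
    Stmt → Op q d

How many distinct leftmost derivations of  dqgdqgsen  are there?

2

Parse trees for dqgdqgsen:
  [Op d q g [Op d q g [Op s] e [Op n]]]
  [Op d q g [Op d q g [Op s]] e [Op n]]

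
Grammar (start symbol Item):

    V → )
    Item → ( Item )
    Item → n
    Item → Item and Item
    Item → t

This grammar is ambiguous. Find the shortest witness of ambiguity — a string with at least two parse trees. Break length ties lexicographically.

length 1: no string has ≥2 trees
length 3: no string has ≥2 trees
length 5: n and n and n has 2 parse trees

Two derivations of n and n and n:
  Item ⇒ Item and Item ⇒ n and Item ⇒ n and Item and Item ⇒ n and n and Item ⇒ n and n and n
  Item ⇒ Item and Item ⇒ Item and Item and Item ⇒ n and Item and Item ⇒ n and n and Item ⇒ n and n and n

n and n and n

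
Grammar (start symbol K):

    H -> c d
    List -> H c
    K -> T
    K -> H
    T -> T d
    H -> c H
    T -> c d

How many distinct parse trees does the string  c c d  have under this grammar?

1

Parse trees for c c d:
  [K [H c [H c d]]]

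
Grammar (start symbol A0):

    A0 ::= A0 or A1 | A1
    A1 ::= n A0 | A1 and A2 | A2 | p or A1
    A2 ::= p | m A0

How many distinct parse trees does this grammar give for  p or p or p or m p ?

Parse trees for p or p or p or m p:
  [A0 [A0 [A1 [A2 p]]] or [A1 p or [A1 p or [A1 [A2 m [A0 [A1 [A2 p]]]]]]]]
  [A0 [A0 [A0 [A1 [A2 p]]] or [A1 [A2 p]]] or [A1 p or [A1 [A2 m [A0 [A1 [A2 p]]]]]]]
  [A0 [A0 [A1 p or [A1 [A2 p]]]] or [A1 p or [A1 [A2 m [A0 [A1 [A2 p]]]]]]]
  [A0 [A0 [A0 [A1 [A2 p]]] or [A1 p or [A1 [A2 p]]]] or [A1 [A2 m [A0 [A1 [A2 p]]]]]]
  [A0 [A0 [A0 [A0 [A1 [A2 p]]] or [A1 [A2 p]]] or [A1 [A2 p]]] or [A1 [A2 m [A0 [A1 [A2 p]]]]]]
  [A0 [A0 [A0 [A1 p or [A1 [A2 p]]]] or [A1 [A2 p]]] or [A1 [A2 m [A0 [A1 [A2 p]]]]]]
  [A0 [A0 [A1 p or [A1 p or [A1 [A2 p]]]]] or [A1 [A2 m [A0 [A1 [A2 p]]]]]]
  [A0 [A1 p or [A1 p or [A1 p or [A1 [A2 m [A0 [A1 [A2 p]]]]]]]]]

8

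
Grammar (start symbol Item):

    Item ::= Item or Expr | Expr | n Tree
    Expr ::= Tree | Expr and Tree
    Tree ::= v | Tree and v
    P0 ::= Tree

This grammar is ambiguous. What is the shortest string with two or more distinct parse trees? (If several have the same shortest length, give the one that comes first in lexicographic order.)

v and v

length 1: no string has ≥2 trees
length 2: no string has ≥2 trees
length 3: v and v has 2 parse trees

Two derivations of v and v:
  Item ⇒ Expr ⇒ Tree ⇒ Tree and v ⇒ v and v
  Item ⇒ Expr ⇒ Expr and Tree ⇒ Tree and Tree ⇒ v and Tree ⇒ v and v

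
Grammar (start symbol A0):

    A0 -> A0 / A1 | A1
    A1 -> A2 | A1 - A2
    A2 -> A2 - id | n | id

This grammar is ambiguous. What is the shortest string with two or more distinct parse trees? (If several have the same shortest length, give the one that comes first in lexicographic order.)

id - id

length 1: no string has ≥2 trees
length 3: id - id has 2 parse trees

Two derivations of id - id:
  A0 ⇒ A1 ⇒ A2 ⇒ A2 - id ⇒ id - id
  A0 ⇒ A1 ⇒ A1 - A2 ⇒ A2 - A2 ⇒ id - A2 ⇒ id - id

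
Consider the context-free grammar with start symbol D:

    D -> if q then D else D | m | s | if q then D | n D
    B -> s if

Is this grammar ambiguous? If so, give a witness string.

Ambiguous

Witness: if q then if q then m else m

Derivation 1: D ⇒ if q then D else D ⇒ if q then if q then D else D ⇒ if q then if q then m else D ⇒ if q then if q then m else m
Derivation 2: D ⇒ if q then D ⇒ if q then if q then D else D ⇒ if q then if q then m else D ⇒ if q then if q then m else m

Two distinct leftmost derivations for the same string.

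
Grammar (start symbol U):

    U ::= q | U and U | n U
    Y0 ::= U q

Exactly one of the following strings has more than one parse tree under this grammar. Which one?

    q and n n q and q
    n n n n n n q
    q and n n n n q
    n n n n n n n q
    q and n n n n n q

q and n n q and q: 4 trees
n n n n n n q: 1 tree
q and n n n n q: 1 tree
n n n n n n n q: 1 tree
q and n n n n n q: 1 tree

q and n n q and q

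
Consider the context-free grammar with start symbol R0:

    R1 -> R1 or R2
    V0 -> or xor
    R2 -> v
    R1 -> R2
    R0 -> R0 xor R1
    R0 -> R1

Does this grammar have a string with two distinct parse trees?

(V0 is unreachable from R0, so its rules don't affect L(R0).) The grammar is stratified — R0 handles 'xor' (left-recursive), R1 handles 'or', R2 atoms. Each operator has a fixed associativity and precedence level, so every string has one parse.

Unambiguous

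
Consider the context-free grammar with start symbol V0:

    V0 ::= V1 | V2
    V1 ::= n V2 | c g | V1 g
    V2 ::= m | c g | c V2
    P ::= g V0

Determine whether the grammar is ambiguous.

Ambiguous

Witness: c g

Derivation 1: V0 ⇒ V1 ⇒ c g
Derivation 2: V0 ⇒ V2 ⇒ c g

Two distinct leftmost derivations for the same string.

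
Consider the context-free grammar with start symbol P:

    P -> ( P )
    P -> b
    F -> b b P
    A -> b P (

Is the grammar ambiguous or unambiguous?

(A, F are unreachable from P, so their rules don't affect L(P).) L(P) is { openⁿ atom closeⁿ : n ≥ 0 }. The bracket depth fixes n, and the derivation is forced at every step.

Unambiguous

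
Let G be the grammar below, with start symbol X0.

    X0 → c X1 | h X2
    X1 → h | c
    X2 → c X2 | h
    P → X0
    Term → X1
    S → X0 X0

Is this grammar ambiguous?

(P, Term, S are unreachable from X0, so their rules don't affect L(X0).) Restricted to the reachable nonterminals, every rule has the form A → t or A → t B, and no two rules for the same A share a first terminal. The grammar encodes a DFA — one run per string.

Unambiguous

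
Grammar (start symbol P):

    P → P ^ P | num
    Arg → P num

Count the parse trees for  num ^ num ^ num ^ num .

Parse trees for num ^ num ^ num ^ num:
  [P [P num] ^ [P [P num] ^ [P [P num] ^ [P num]]]]
  [P [P num] ^ [P [P [P num] ^ [P num]] ^ [P num]]]
  [P [P [P num] ^ [P num]] ^ [P [P num] ^ [P num]]]
  [P [P [P num] ^ [P [P num] ^ [P num]]] ^ [P num]]
  [P [P [P [P num] ^ [P num]] ^ [P num]] ^ [P num]]

5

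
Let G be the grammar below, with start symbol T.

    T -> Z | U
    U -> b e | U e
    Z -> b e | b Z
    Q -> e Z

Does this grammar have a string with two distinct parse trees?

Ambiguous

Witness: b e

Derivation 1: T ⇒ Z ⇒ b e
Derivation 2: T ⇒ U ⇒ b e

Two distinct leftmost derivations for the same string.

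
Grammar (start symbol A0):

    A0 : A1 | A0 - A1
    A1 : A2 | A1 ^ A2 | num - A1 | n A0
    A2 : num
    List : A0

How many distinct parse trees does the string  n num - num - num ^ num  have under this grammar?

Parse trees for n num - num - num ^ num (showing first 6 of 16):
  [A0 [A1 [A1 n [A0 [A1 num - [A1 num - [A1 [A2 num]]]]]] ^ [A2 num]]]
  [A0 [A1 [A1 n [A0 [A0 [A1 [A2 num]]] - [A1 num - [A1 [A2 num]]]]] ^ [A2 num]]]
  [A0 [A1 [A1 n [A0 [A0 [A1 num - [A1 [A2 num]]]] - [A1 [A2 num]]]] ^ [A2 num]]]
  [A0 [A1 [A1 n [A0 [A0 [A0 [A1 [A2 num]]] - [A1 [A2 num]]] - [A1 [A2 num]]]] ^ [A2 num]]]
  [A0 [A1 n [A0 [A1 [A1 num - [A1 num - [A1 [A2 num]]]] ^ [A2 num]]]]]
  [A0 [A1 n [A0 [A1 num - [A1 [A1 num - [A1 [A2 num]]] ^ [A2 num]]]]]]

16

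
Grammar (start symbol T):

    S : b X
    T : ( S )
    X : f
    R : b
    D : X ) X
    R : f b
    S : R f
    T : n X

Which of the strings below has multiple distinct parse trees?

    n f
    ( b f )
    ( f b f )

n f: 1 tree
( b f ): 2 trees
( f b f ): 1 tree

( b f )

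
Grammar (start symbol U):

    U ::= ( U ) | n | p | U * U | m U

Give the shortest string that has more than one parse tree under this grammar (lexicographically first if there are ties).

m n * n

length 1: no string has ≥2 trees
length 2: no string has ≥2 trees
length 3: no string has ≥2 trees
length 4: m n * n has 2 parse trees

Two derivations of m n * n:
  U ⇒ U * U ⇒ m U * U ⇒ m n * U ⇒ m n * n
  U ⇒ m U ⇒ m U * U ⇒ m n * U ⇒ m n * n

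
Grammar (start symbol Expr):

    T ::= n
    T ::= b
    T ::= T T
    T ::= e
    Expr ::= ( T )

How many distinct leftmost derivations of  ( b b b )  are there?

2

Parse trees for ( b b b ):
  [Expr ( [T [T b] [T [T b] [T b]]] )]
  [Expr ( [T [T [T b] [T b]] [T b]] )]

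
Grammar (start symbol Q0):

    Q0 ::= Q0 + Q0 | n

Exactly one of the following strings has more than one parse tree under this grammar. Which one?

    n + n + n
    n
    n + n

n + n + n: 2 trees
n: 1 tree
n + n: 1 tree

n + n + n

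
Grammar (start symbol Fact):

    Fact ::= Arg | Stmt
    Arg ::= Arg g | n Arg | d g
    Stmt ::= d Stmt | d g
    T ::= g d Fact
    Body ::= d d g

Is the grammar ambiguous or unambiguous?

Witness: d g

Derivation 1: Fact ⇒ Arg ⇒ d g
Derivation 2: Fact ⇒ Stmt ⇒ d g

Two distinct leftmost derivations for the same string.

Ambiguous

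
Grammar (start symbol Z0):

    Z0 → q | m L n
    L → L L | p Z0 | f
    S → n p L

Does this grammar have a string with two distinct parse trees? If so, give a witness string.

Witness: m f f f n

Derivation 1: Z0 ⇒ m L n ⇒ m L L n ⇒ m L L L n ⇒ m f L L n ⇒ m f f L n ⇒ m f f f n
Derivation 2: Z0 ⇒ m L n ⇒ m L L n ⇒ m f L n ⇒ m f L L n ⇒ m f f L n ⇒ m f f f n

Two distinct leftmost derivations for the same string.

Ambiguous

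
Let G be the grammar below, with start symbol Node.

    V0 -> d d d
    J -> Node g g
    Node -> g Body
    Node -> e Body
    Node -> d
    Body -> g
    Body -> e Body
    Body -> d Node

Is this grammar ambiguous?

Only Node, Body are reachable from Node; ignoring the rest: The reachable rules are right-linear with at most one rule per (nonterminal, next-terminal) pair. Each input token forces the next rule, so parsing is deterministic.

Unambiguous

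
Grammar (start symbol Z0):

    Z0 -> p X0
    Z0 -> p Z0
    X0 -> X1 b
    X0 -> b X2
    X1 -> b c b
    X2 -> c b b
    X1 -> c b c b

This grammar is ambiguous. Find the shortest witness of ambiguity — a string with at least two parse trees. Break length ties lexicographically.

p b c b b

length 5: p b c b b has 2 parse trees

Two derivations of p b c b b:
  Z0 ⇒ p X0 ⇒ p X1 b ⇒ p b c b b
  Z0 ⇒ p X0 ⇒ p b X2 ⇒ p b c b b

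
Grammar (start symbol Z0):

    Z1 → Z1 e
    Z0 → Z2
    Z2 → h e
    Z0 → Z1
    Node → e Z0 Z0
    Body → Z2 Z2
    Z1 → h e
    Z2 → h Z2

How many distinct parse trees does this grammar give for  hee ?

1

Parse trees for hee:
  [Z0 [Z1 [Z1 h e] e]]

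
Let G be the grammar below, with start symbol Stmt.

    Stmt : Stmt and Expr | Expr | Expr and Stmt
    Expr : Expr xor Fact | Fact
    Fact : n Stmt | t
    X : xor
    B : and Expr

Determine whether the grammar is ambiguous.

Witness: t and t

Derivation 1: Stmt ⇒ Stmt and Expr ⇒ Expr and Expr ⇒ Fact and Expr ⇒ t and Expr ⇒ t and Fact ⇒ t and t
Derivation 2: Stmt ⇒ Expr and Stmt ⇒ Fact and Stmt ⇒ t and Stmt ⇒ t and Expr ⇒ t and Fact ⇒ t and t

Two distinct leftmost derivations for the same string.

Ambiguous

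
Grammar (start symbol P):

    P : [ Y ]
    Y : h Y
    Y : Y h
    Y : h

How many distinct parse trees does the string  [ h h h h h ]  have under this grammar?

16

Parse trees for [ h h h h h ] (showing first 6 of 16):
  [P [ [Y h [Y h [Y h [Y h [Y h]]]]] ]]
  [P [ [Y h [Y h [Y h [Y [Y h] h]]]] ]]
  [P [ [Y h [Y h [Y [Y h [Y h]] h]]] ]]
  [P [ [Y h [Y h [Y [Y [Y h] h] h]]] ]]
  [P [ [Y h [Y [Y h [Y h [Y h]]] h]] ]]
  [P [ [Y h [Y [Y h [Y [Y h] h]] h]] ]]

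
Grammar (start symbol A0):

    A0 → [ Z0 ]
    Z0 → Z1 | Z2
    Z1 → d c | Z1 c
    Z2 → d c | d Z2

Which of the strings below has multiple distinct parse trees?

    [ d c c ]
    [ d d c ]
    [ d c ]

[ d c c ]: 1 tree
[ d d c ]: 1 tree
[ d c ]: 2 trees

[ d c ]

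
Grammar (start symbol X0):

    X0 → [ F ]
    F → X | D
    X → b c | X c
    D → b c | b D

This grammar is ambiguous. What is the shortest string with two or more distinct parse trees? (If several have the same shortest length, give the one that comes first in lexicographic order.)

length 4: [ b c ] has 2 parse trees

Two derivations of [ b c ]:
  X0 ⇒ [ F ] ⇒ [ X ] ⇒ [ b c ]
  X0 ⇒ [ F ] ⇒ [ D ] ⇒ [ b c ]

[ b c ]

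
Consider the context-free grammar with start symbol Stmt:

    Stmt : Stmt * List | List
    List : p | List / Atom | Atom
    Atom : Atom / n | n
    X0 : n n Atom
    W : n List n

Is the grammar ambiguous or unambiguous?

Witness: n / n

Derivation 1: Stmt ⇒ List ⇒ List / Atom ⇒ Atom / Atom ⇒ n / Atom ⇒ n / n
Derivation 2: Stmt ⇒ List ⇒ Atom ⇒ Atom / n ⇒ n / n

Two distinct leftmost derivations for the same string.

Ambiguous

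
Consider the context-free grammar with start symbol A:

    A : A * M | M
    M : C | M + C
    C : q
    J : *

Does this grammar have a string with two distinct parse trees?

Only A, M, C are reachable from A; ignoring the rest: A → A * M | M  ;  M → M + C | C  — a left-associative chain with C at the bottom. Each string factors uniquely by precedence.

Unambiguous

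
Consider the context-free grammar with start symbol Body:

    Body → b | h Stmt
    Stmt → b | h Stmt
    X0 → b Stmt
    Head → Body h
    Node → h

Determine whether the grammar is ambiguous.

Unambiguous

(X0, Head, Node are unreachable from Body, so their rules don't affect L(Body).) The reachable rules are right-linear with at most one rule per (nonterminal, next-terminal) pair. Each input token forces the next rule, so parsing is deterministic.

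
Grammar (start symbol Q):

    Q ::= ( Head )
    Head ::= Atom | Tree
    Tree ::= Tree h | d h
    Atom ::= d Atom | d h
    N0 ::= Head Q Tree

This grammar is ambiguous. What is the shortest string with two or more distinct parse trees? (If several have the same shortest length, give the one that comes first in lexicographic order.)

( d h )

length 4: ( d h ) has 2 parse trees

Two derivations of ( d h ):
  Q ⇒ ( Head ) ⇒ ( Atom ) ⇒ ( d h )
  Q ⇒ ( Head ) ⇒ ( Tree ) ⇒ ( d h )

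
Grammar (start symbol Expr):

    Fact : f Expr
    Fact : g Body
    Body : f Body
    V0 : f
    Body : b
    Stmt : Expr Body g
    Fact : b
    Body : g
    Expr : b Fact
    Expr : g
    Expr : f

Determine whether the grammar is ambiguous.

Unambiguous

Only Expr, Fact, Body are reachable from Expr; ignoring the rest: Each reachable nonterminal has at most one production per leading terminal, and all productions are right-linear; the derivation is determined token-by-token.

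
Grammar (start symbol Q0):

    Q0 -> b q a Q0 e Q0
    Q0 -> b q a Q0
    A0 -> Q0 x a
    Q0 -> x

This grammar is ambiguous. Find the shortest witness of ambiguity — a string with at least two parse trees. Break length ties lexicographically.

length 1: no string has ≥2 trees
length 4: no string has ≥2 trees
length 6: no string has ≥2 trees
length 7: no string has ≥2 trees
length 9: b q a b q a x e x has 2 parse trees

Two derivations of b q a b q a x e x:
  Q0 ⇒ b q a Q0 e Q0 ⇒ b q a b q a Q0 e Q0 ⇒ b q a b q a x e Q0 ⇒ b q a b q a x e x
  Q0 ⇒ b q a Q0 ⇒ b q a b q a Q0 e Q0 ⇒ b q a b q a x e Q0 ⇒ b q a b q a x e x

b q a b q a x e x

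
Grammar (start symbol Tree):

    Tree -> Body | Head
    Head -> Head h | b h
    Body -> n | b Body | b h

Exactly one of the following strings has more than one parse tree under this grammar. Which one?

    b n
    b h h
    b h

b h

b n: 1 tree
b h h: 1 tree
b h: 2 trees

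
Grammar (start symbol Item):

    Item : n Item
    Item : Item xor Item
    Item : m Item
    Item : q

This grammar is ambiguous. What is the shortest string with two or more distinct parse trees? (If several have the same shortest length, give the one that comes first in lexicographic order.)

length 1: no string has ≥2 trees
length 2: no string has ≥2 trees
length 3: no string has ≥2 trees
length 4: m q xor q has 2 parse trees

Two derivations of m q xor q:
  Item ⇒ Item xor Item ⇒ m Item xor Item ⇒ m q xor Item ⇒ m q xor q
  Item ⇒ m Item ⇒ m Item xor Item ⇒ m q xor Item ⇒ m q xor q

m q xor q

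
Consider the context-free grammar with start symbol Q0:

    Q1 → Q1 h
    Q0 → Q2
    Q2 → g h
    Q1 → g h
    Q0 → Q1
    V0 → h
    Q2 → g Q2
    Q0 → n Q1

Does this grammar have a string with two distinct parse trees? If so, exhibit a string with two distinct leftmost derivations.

Ambiguous

Witness: g h

Derivation 1: Q0 ⇒ Q2 ⇒ g h
Derivation 2: Q0 ⇒ Q1 ⇒ g h

Two distinct leftmost derivations for the same string.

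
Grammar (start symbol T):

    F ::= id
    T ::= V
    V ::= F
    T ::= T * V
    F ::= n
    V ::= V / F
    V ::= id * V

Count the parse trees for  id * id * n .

4

Parse trees for id * id * n:
  [T [V id * [V id * [V [F n]]]]]
  [T [T [V [F id]]] * [V id * [V [F n]]]]
  [T [T [V id * [V [F id]]]] * [V [F n]]]
  [T [T [T [V [F id]]] * [V [F id]]] * [V [F n]]]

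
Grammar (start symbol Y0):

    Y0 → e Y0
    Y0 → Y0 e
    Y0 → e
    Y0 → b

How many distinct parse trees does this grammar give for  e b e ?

Parse trees for e b e:
  [Y0 e [Y0 [Y0 b] e]]
  [Y0 [Y0 e [Y0 b]] e]

2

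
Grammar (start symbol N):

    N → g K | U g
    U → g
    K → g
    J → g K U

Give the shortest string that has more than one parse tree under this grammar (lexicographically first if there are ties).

g g

length 2: g g has 2 parse trees

Two derivations of g g:
  N ⇒ g K ⇒ g g
  N ⇒ U g ⇒ g g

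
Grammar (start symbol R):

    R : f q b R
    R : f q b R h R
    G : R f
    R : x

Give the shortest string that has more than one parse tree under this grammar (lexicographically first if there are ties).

length 1: no string has ≥2 trees
length 4: no string has ≥2 trees
length 6: no string has ≥2 trees
length 7: no string has ≥2 trees
length 9: f q b f q b x h x has 2 parse trees

Two derivations of f q b f q b x h x:
  R ⇒ f q b R ⇒ f q b f q b R h R ⇒ f q b f q b x h R ⇒ f q b f q b x h x
  R ⇒ f q b R h R ⇒ f q b f q b R h R ⇒ f q b f q b x h R ⇒ f q b f q b x h x

f q b f q b x h x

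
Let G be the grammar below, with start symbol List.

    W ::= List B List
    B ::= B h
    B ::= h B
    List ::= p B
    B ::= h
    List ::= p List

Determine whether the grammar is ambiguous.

Witness: p h h

Derivation 1: List ⇒ p B ⇒ p B h ⇒ p h h
Derivation 2: List ⇒ p B ⇒ p h B ⇒ p h h

Two distinct leftmost derivations for the same string.

Ambiguous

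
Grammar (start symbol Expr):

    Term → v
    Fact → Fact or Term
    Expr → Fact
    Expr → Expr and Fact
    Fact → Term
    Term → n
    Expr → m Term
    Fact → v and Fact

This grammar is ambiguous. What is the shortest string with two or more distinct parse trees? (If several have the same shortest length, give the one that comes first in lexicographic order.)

v and n

length 1: no string has ≥2 trees
length 2: no string has ≥2 trees
length 3: v and n has 2 parse trees

Two derivations of v and n:
  Expr ⇒ Fact ⇒ v and Fact ⇒ v and Term ⇒ v and n
  Expr ⇒ Expr and Fact ⇒ Fact and Fact ⇒ Term and Fact ⇒ v and Fact ⇒ v and Term ⇒ v and n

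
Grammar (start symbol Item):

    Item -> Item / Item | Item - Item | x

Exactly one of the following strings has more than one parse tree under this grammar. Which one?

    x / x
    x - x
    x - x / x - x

x / x: 1 tree
x - x: 1 tree
x - x / x - x: 5 trees

x - x / x - x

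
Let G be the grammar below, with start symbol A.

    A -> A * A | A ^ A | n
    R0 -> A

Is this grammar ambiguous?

Ambiguous

Witness: n * n * n

Derivation 1: A ⇒ A * A ⇒ A * A * A ⇒ n * A * A ⇒ n * n * A ⇒ n * n * n
Derivation 2: A ⇒ A * A ⇒ n * A ⇒ n * A * A ⇒ n * n * A ⇒ n * n * n

Two distinct leftmost derivations for the same string.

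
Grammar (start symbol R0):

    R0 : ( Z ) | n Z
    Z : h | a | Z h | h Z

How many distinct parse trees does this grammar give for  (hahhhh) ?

Parse trees for (hahhhh):
  [R0 ( [Z [Z [Z [Z [Z h [Z a]] h] h] h] h] )]
  [R0 ( [Z [Z [Z [Z h [Z [Z a] h]] h] h] h] )]
  [R0 ( [Z [Z [Z h [Z [Z [Z a] h] h]] h] h] )]
  [R0 ( [Z [Z h [Z [Z [Z [Z a] h] h] h]] h] )]
  [R0 ( [Z h [Z [Z [Z [Z [Z a] h] h] h] h]] )]

5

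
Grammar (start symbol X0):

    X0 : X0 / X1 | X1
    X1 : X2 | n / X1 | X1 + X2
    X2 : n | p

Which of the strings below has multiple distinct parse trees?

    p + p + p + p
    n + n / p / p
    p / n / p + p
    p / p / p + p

p / n / p + p

p + p + p + p: 1 tree
n + n / p / p: 1 tree
p / n / p + p: 3 trees
p / p / p + p: 1 tree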